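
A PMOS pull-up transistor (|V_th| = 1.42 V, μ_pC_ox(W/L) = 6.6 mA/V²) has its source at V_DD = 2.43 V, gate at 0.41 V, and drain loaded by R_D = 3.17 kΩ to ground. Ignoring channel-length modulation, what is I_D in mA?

I_D = 0.699 mA

V_SG = V_DD − V_G = 2.43 − 0.41 = 2.02 V, so V_ov = 2.02 − 1.42 = 0.6 V.
Assume saturation: I_D = ½ k_p V_ov² = 0.5 × 6.6 × 0.6² = 1.19 mA, giving V_SD = V_DD − I_D R_D = 2.43 − 1.19 × 3.17 = -1.34 V.
But -1.34 V < V_ov = 0.6 V, so the device is actually in triode.
In triode I_D = k_p[V_ov V_SD − ½ V_SD²] and I_D = (V_DD − V_SD)/R_D. Equating: 10.5 V_SD² − 13.55 V_SD + 2.43 = 0, giving V_SD = 0.215 V (the root below V_ov).
I_D = (2.43 − 0.215) / 3.17 = 0.699 mA.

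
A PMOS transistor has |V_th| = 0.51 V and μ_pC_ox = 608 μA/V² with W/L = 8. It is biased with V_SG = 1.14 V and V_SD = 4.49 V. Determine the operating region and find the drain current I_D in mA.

k_p = μ_pC_ox · (W/L) = 4.864 mA/V².
V_ov = V_SG − |V_th| = 1.14 − 0.51 = 0.63 V.
Since V_SD = 4.49 V ≥ V_ov = 0.63 V, the device is in saturation.
I_D = ½ k_p V_ov² = 0.5 × 4.864 × 0.63² = 0.965 mA.

Saturation; I_D = 0.965 mA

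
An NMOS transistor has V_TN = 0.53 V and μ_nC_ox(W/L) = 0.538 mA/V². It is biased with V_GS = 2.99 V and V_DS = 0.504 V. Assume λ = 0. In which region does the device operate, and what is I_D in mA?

Triode; I_D = 0.599 mA

V_ov = V_GS − V_TN = 2.99 − 0.53 = 2.46 V.
Since V_DS = 0.504 V < V_ov = 2.46 V, the device is in the triode region.
I_D = k_n [V_ov · V_DS − ½ V_DS²] = 0.538 × [2.46 × 0.504 − 0.5 × 0.504²] = 0.599 mA.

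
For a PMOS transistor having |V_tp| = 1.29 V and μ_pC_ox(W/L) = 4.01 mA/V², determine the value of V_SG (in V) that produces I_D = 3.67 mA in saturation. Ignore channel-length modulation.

V_SG = 2.64 V

In saturation I_D = ½ k_p (V_SG − |V_tp|)², so V_SG − |V_tp| = √(2 I_D / k_p) = √(2 × 3.67 / 4.01) = 1.35 V.
V_SG = 1.29 + 1.35 = 2.64 V.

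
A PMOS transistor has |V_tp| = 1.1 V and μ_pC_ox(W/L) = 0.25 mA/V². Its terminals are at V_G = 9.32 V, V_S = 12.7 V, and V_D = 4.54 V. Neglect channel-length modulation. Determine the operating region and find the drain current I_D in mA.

Saturation; I_D = 0.650 mA

V_SG = V_S − V_G = 12.7 − 9.32 = 3.38 V; V_SD = V_S − V_D = 12.7 − 4.54 = 8.16 V.
V_ov = V_SG − |V_tp| = 3.38 − 1.1 = 2.28 V.
Since V_SD = 8.16 V ≥ V_ov = 2.28 V, the device is in saturation.
I_D = ½ k_p V_ov² = 0.5 × 0.25 × 2.28² = 0.65 mA.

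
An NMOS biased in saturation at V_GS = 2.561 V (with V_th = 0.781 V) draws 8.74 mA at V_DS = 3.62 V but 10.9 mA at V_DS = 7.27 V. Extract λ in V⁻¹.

With V_GS fixed, I_D ∝ (1 + λ V_DS) in saturation, so I_D2/I_D1 = (1 + λ V_DS2)/(1 + λ V_DS1).
10.9/8.74 = 1.247 = (1 + 7.27 λ)/(1 + 3.62 λ).
Solving: λ (I_D1 V_DS2 − I_D2 V_DS1) = I_D2 − I_D1, so λ = (10.9 − 8.74) / (8.74 × 7.27 − 10.9 × 3.62) = 2.16 / 24.1 = 0.0897 V⁻¹.

λ = 0.0897 V⁻¹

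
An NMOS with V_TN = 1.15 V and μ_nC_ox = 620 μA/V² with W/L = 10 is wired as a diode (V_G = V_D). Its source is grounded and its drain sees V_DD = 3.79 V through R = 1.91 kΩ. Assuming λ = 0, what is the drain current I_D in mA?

I_D = 1.07 mA

With gate tied to drain, V_GS = V_DS ≥ V_GS − V_TN, so the device is in saturation.
k_n = μ_nC_ox · (W/L) = 6.2 mA/V².
KCL at the drain: ½ k_n (V_GS − V_TN)² = (V_DD − V_GS)/R.
Let x = V_GS − 1.15. Then 5.92 x² + x − 2.64 = 0, giving x = 0.589 V (positive root), so V_GS = 1.74 V.
I_D = (V_DD − V_GS)/R = (3.79 − 1.74) / 1.91 = 1.07 mA.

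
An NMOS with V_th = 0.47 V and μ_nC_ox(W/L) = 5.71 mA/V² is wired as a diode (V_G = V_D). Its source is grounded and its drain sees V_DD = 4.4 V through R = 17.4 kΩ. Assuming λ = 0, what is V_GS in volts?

With gate tied to drain, V_GS = V_DS ≥ V_GS − V_th, so the device is in saturation.
KCL at the drain: ½ k_n (V_GS − V_th)² = (V_DD − V_GS)/R.
Let x = V_GS − 0.47. Then 49.7 x² + x − 3.93 = 0, giving x = 0.271 V (positive root), so V_GS = 0.741 V.
I_D = (V_DD − V_GS)/R = (4.4 − 0.741) / 17.4 = 0.21 mA.

V_GS = 0.741 V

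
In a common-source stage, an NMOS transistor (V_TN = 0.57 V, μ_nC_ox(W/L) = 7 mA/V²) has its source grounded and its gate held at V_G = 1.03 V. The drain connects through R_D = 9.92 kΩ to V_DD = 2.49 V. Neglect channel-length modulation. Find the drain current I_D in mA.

I_D = 0.243 mA

V_GS = V_G = 1.03 V, so V_ov = 1.03 − 0.57 = 0.46 V.
Assume saturation: I_D = ½ k_n V_ov² = 0.5 × 7 × 0.46² = 0.741 mA, giving V_DS = V_DD − I_D R_D = 2.49 − 0.741 × 9.92 = -4.86 V.
But -4.86 V < V_ov = 0.46 V, so the device is actually in triode.
In triode I_D = k_n[V_ov V_DS − ½ V_DS²] and I_D = (V_DD − V_DS)/R_D. Equating: 34.7 V_DS² − 32.94 V_DS + 2.49 = 0, giving V_DS = 0.0828 V (the root below V_ov).
I_D = (2.49 − 0.0828) / 9.92 = 0.243 mA.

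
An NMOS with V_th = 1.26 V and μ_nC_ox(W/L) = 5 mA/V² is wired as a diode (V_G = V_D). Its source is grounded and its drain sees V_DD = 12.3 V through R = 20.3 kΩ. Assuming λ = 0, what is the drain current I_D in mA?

With gate tied to drain, V_GS = V_DS ≥ V_GS − V_th, so the device is in saturation.
KCL at the drain: ½ k_n (V_GS − V_th)² = (V_DD − V_GS)/R.
Let x = V_GS − 1.26. Then 50.8 x² + x − 11.04 = 0, giving x = 0.457 V (positive root), so V_GS = 1.72 V.
I_D = (V_DD − V_GS)/R = (12.3 − 1.72) / 20.3 = 0.521 mA.

I_D = 0.521 mA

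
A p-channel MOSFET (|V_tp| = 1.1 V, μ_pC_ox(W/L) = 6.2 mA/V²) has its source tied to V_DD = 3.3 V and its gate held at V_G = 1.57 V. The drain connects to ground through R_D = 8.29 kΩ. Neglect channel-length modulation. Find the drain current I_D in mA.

I_D = 0.385 mA

V_SG = V_DD − V_G = 3.3 − 1.57 = 1.73 V, so V_ov = 1.73 − 1.1 = 0.63 V.
Assume saturation: I_D = ½ k_p V_ov² = 0.5 × 6.2 × 0.63² = 1.23 mA, giving V_SD = V_DD − I_D R_D = 3.3 − 1.23 × 8.29 = -6.9 V.
But -6.9 V < V_ov = 0.63 V, so the device is actually in triode.
In triode I_D = k_p[V_ov V_SD − ½ V_SD²] and I_D = (V_DD − V_SD)/R_D. Equating: 25.7 V_SD² − 33.38 V_SD + 3.3 = 0, giving V_SD = 0.108 V (the root below V_ov).
I_D = (3.3 − 0.108) / 8.29 = 0.385 mA.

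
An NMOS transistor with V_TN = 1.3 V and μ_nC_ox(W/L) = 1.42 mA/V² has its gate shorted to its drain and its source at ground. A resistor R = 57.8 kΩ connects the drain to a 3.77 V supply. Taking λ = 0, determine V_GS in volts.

V_GS = 1.53 V

With gate tied to drain, V_GS = V_DS ≥ V_GS − V_TN, so the device is in saturation.
KCL at the drain: ½ k_n (V_GS − V_TN)² = (V_DD − V_GS)/R.
Let x = V_GS − 1.3. Then 41 x² + x − 2.47 = 0, giving x = 0.233 V (positive root), so V_GS = 1.53 V.
I_D = (V_DD − V_GS)/R = (3.77 − 1.53) / 57.8 = 0.0387 mA.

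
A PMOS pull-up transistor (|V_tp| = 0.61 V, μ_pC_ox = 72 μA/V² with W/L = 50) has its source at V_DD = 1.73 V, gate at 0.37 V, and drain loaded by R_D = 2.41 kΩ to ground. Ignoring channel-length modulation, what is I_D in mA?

I_D = 0.604 mA

V_SG = V_DD − V_G = 1.73 − 0.37 = 1.36 V, so V_ov = 1.36 − 0.61 = 0.75 V.
k_p = μ_pC_ox · (W/L) = 3.6 mA/V².
Assume saturation: I_D = ½ k_p V_ov² = 0.5 × 3.6 × 0.75² = 1.01 mA, giving V_SD = V_DD − I_D R_D = 1.73 − 1.01 × 2.41 = -0.71 V.
But -0.71 V < V_ov = 0.75 V, so the device is actually in triode.
In triode I_D = k_p[V_ov V_SD − ½ V_SD²] and I_D = (V_DD − V_SD)/R_D. Equating: 4.34 V_SD² − 7.507 V_SD + 1.73 = 0, giving V_SD = 0.274 V (the root below V_ov).
I_D = (1.73 − 0.274) / 2.41 = 0.604 mA.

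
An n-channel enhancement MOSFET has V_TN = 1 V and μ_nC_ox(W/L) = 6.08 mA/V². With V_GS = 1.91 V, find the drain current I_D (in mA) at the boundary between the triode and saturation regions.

At the boundary V_DS = V_ov = V_GS − V_TN = 1.91 − 1 = 0.91 V.
I_D = ½ k_n V_ov² = 0.5 × 6.08 × 0.91² = 2.52 mA.

I_D = 2.52 mA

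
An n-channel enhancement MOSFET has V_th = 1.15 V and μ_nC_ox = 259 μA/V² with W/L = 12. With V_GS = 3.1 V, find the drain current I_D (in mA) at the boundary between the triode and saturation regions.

I_D = 5.91 mA

At the boundary V_DS = V_ov = V_GS − V_th = 3.1 − 1.15 = 1.95 V.
k_n = μ_nC_ox · (W/L) = 3.108 mA/V².
I_D = ½ k_n V_ov² = 0.5 × 3.108 × 1.95² = 5.91 mA.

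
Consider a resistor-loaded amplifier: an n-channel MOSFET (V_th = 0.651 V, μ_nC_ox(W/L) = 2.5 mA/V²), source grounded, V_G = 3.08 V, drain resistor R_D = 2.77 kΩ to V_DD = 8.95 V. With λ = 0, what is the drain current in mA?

I_D = 3.03 mA

V_GS = V_G = 3.08 V, so V_ov = 3.08 − 0.651 = 2.43 V.
Assume saturation: I_D = ½ k_n V_ov² = 0.5 × 2.5 × 2.43² = 7.38 mA, giving V_DS = V_DD − I_D R_D = 8.95 − 7.38 × 2.77 = -11.5 V.
But -11.5 V < V_ov = 2.43 V, so the device is actually in triode.
In triode I_D = k_n[V_ov V_DS − ½ V_DS²] and I_D = (V_DD − V_DS)/R_D. Equating: 3.46 V_DS² − 17.82 V_DS + 8.95 = 0, giving V_DS = 0.564 V (the root below V_ov).
I_D = (8.95 − 0.564) / 2.77 = 3.03 mA.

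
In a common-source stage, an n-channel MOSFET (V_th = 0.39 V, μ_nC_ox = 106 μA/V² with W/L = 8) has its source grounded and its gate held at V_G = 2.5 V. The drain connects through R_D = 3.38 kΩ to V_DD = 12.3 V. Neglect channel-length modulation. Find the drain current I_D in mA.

V_GS = V_G = 2.5 V, so V_ov = 2.5 − 0.39 = 2.11 V.
k_n = μ_nC_ox · (W/L) = 0.848 mA/V².
Assume saturation: I_D = ½ k_n V_ov² = 0.5 × 0.848 × 2.11² = 1.89 mA, giving V_DS = V_DD − I_D R_D = 12.3 − 1.89 × 3.38 = 5.92 V.
V_DS = 5.92 V ≥ V_ov = 2.11 V, confirming saturation.

I_D = 1.89 mA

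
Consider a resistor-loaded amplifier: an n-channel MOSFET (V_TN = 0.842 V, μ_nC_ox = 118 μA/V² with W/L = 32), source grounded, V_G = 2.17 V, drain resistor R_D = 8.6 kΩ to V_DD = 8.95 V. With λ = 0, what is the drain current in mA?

V_GS = V_G = 2.17 V, so V_ov = 2.17 − 0.842 = 1.33 V.
k_n = μ_nC_ox · (W/L) = 3.776 mA/V².
Assume saturation: I_D = ½ k_n V_ov² = 0.5 × 3.776 × 1.33² = 3.33 mA, giving V_DS = V_DD − I_D R_D = 8.95 − 3.33 × 8.6 = -19.7 V.
But -19.7 V < V_ov = 1.33 V, so the device is actually in triode.
In triode I_D = k_n[V_ov V_DS − ½ V_DS²] and I_D = (V_DD − V_DS)/R_D. Equating: 16.2 V_DS² − 44.12 V_DS + 8.95 = 0, giving V_DS = 0.221 V (the root below V_ov).
I_D = (8.95 − 0.221) / 8.6 = 1.02 mA.

I_D = 1.02 mA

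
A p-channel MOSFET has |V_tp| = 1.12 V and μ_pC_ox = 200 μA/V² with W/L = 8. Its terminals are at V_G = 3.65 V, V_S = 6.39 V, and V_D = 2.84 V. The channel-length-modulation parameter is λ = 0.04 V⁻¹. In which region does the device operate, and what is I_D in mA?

Saturation; I_D = 2.40 mA

V_SG = V_S − V_G = 6.39 − 3.65 = 2.74 V; V_SD = V_S − V_D = 6.39 − 2.84 = 3.55 V.
k_p = μ_pC_ox · (W/L) = 1.6 mA/V².
V_ov = V_SG − |V_tp| = 2.74 − 1.12 = 1.62 V.
Since V_SD = 3.55 V ≥ V_ov = 1.62 V, the device is in saturation.
I_D = ½ k_p V_ov² (1 + λ V_SD) = 0.5 × 1.6 × 1.62² × (1 + 0.04 × 3.55) = 2.4 mA.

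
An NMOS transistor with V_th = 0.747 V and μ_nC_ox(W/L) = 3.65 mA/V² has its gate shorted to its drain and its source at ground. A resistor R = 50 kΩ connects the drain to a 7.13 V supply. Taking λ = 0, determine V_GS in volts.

V_GS = 1.01 V

With gate tied to drain, V_GS = V_DS ≥ V_GS − V_th, so the device is in saturation.
KCL at the drain: ½ k_n (V_GS − V_th)² = (V_DD − V_GS)/R.
Let x = V_GS − 0.747. Then 91.2 x² + x − 6.383 = 0, giving x = 0.259 V (positive root), so V_GS = 1.01 V.
I_D = (V_DD − V_GS)/R = (7.13 − 1.01) / 50 = 0.122 mA.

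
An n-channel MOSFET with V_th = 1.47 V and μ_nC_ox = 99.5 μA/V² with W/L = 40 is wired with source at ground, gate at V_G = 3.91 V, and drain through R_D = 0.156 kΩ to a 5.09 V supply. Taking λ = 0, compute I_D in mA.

V_GS = V_G = 3.91 V, so V_ov = 3.91 − 1.47 = 2.44 V.
k_n = μ_nC_ox · (W/L) = 3.98 mA/V².
Assume saturation: I_D = ½ k_n V_ov² = 0.5 × 3.98 × 2.44² = 11.8 mA, giving V_DS = V_DD − I_D R_D = 5.09 − 11.8 × 0.156 = 3.24 V.
V_DS = 3.24 V ≥ V_ov = 2.44 V, confirming saturation.

I_D = 11.8 mA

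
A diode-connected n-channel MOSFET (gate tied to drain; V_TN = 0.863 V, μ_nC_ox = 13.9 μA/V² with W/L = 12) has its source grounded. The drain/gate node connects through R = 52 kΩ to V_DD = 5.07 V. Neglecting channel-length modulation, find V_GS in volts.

V_GS = 1.74 V

With gate tied to drain, V_GS = V_DS ≥ V_GS − V_TN, so the device is in saturation.
k_n = μ_nC_ox · (W/L) = 0.1668 mA/V².
KCL at the drain: ½ k_n (V_GS − V_TN)² = (V_DD − V_GS)/R.
Let x = V_GS − 0.863. Then 4.34 x² + x − 4.207 = 0, giving x = 0.876 V (positive root), so V_GS = 1.74 V.
I_D = (V_DD − V_GS)/R = (5.07 − 1.74) / 52 = 0.0641 mA.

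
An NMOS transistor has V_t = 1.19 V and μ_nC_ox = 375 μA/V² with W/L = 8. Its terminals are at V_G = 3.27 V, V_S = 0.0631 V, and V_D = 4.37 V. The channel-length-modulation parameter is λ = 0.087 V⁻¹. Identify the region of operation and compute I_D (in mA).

Saturation; I_D = 8.39 mA

V_GS = V_G − V_S = 3.27 − 0.0631 = 3.21 V; V_DS = V_D − V_S = 4.37 − 0.0631 = 4.31 V.
k_n = μ_nC_ox · (W/L) = 3 mA/V².
V_ov = V_GS − V_t = 3.21 − 1.19 = 2.02 V.
Since V_DS = 4.31 V ≥ V_ov = 2.02 V, the device is in saturation.
I_D = ½ k_n V_ov² (1 + λ V_DS) = 0.5 × 3 × 2.02² × (1 + 0.087 × 4.31) = 8.39 mA.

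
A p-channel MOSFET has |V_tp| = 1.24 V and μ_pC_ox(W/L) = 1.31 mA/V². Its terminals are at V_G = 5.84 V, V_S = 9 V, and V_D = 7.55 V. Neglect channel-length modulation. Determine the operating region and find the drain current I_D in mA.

V_SG = V_S − V_G = 9 − 5.84 = 3.16 V; V_SD = V_S − V_D = 9 − 7.55 = 1.45 V.
V_ov = V_SG − |V_tp| = 3.16 − 1.24 = 1.92 V.
Since V_SD = 1.45 V < V_ov = 1.92 V, the device is in the triode region.
I_D = k_p [V_ov · V_SD − ½ V_SD²] = 1.31 × [1.92 × 1.45 − 0.5 × 1.45²] = 2.27 mA.

Triode; I_D = 2.27 mA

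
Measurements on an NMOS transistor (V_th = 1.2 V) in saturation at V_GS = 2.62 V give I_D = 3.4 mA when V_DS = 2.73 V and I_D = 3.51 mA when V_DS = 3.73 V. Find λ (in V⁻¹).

With V_GS fixed, I_D ∝ (1 + λ V_DS) in saturation, so I_D2/I_D1 = (1 + λ V_DS2)/(1 + λ V_DS1).
3.51/3.4 = 1.032 = (1 + 3.73 λ)/(1 + 2.73 λ).
Solving: λ (I_D1 V_DS2 − I_D2 V_DS1) = I_D2 − I_D1, so λ = (3.51 − 3.4) / (3.4 × 3.73 − 3.51 × 2.73) = 0.11 / 3.1 = 0.0355 V⁻¹.

λ = 0.0355 V⁻¹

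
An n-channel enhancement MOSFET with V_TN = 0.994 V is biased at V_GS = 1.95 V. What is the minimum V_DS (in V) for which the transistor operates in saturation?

The boundary between triode and saturation is V_DS = V_GS − V_TN = V_ov.
V_ov = 1.95 − 0.994 = 0.956 V.

V_DS,sat = 0.956 V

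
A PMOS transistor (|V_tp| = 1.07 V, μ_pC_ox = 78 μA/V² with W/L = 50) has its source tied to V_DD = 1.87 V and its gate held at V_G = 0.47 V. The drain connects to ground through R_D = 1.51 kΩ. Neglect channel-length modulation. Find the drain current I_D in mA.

I_D = 0.212 mA

V_SG = V_DD − V_G = 1.87 − 0.47 = 1.4 V, so V_ov = 1.4 − 1.07 = 0.33 V.
k_p = μ_pC_ox · (W/L) = 3.9 mA/V².
Assume saturation: I_D = ½ k_p V_ov² = 0.5 × 3.9 × 0.33² = 0.212 mA, giving V_SD = V_DD − I_D R_D = 1.87 − 0.212 × 1.51 = 1.55 V.
V_SD = 1.55 V ≥ V_ov = 0.33 V, confirming saturation.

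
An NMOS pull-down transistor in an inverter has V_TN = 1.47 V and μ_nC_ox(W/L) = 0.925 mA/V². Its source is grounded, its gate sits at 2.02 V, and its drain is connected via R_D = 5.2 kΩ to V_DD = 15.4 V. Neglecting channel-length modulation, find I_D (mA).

V_GS = V_G = 2.02 V, so V_ov = 2.02 − 1.47 = 0.55 V.
Assume saturation: I_D = ½ k_n V_ov² = 0.5 × 0.925 × 0.55² = 0.14 mA, giving V_DS = V_DD − I_D R_D = 15.4 − 0.14 × 5.2 = 14.7 V.
V_DS = 14.7 V ≥ V_ov = 0.55 V, confirming saturation.

I_D = 0.140 mA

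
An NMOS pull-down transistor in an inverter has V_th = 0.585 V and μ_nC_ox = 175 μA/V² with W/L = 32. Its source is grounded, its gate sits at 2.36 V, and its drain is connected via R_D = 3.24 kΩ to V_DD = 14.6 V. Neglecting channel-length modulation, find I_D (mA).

V_GS = V_G = 2.36 V, so V_ov = 2.36 − 0.585 = 1.77 V.
k_n = μ_nC_ox · (W/L) = 5.6 mA/V².
Assume saturation: I_D = ½ k_n V_ov² = 0.5 × 5.6 × 1.77² = 8.82 mA, giving V_DS = V_DD − I_D R_D = 14.6 − 8.82 × 3.24 = -14 V.
But -14 V < V_ov = 1.77 V, so the device is actually in triode.
In triode I_D = k_n[V_ov V_DS − ½ V_DS²] and I_D = (V_DD − V_DS)/R_D. Equating: 9.07 V_DS² − 33.21 V_DS + 14.6 = 0, giving V_DS = 0.511 V (the root below V_ov).
I_D = (14.6 − 0.511) / 3.24 = 4.35 mA.

I_D = 4.35 mA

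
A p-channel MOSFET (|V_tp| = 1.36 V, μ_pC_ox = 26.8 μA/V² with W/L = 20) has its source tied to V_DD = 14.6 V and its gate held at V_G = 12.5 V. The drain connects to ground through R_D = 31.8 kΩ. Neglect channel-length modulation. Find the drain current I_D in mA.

I_D = 0.147 mA

V_SG = V_DD − V_G = 14.6 − 12.5 = 2.1 V, so V_ov = 2.1 − 1.36 = 0.74 V.
k_p = μ_pC_ox · (W/L) = 0.536 mA/V².
Assume saturation: I_D = ½ k_p V_ov² = 0.5 × 0.536 × 0.74² = 0.147 mA, giving V_SD = V_DD − I_D R_D = 14.6 − 0.147 × 31.8 = 9.93 V.
V_SD = 9.93 V ≥ V_ov = 0.74 V, confirming saturation.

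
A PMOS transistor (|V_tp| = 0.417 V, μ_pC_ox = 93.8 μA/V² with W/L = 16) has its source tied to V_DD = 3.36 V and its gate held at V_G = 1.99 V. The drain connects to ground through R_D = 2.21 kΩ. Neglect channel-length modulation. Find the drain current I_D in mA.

V_SG = V_DD − V_G = 3.36 − 1.99 = 1.37 V, so V_ov = 1.37 − 0.417 = 0.953 V.
k_p = μ_pC_ox · (W/L) = 1.501 mA/V².
Assume saturation: I_D = ½ k_p V_ov² = 0.5 × 1.501 × 0.953² = 0.682 mA, giving V_SD = V_DD − I_D R_D = 3.36 − 0.682 × 2.21 = 1.85 V.
V_SD = 1.85 V ≥ V_ov = 0.953 V, confirming saturation.

I_D = 0.682 mA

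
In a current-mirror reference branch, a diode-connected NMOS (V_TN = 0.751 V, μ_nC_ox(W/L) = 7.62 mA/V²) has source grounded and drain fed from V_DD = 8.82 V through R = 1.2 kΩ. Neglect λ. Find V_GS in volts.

With gate tied to drain, V_GS = V_DS ≥ V_GS − V_TN, so the device is in saturation.
KCL at the drain: ½ k_n (V_GS − V_TN)² = (V_DD − V_GS)/R.
Let x = V_GS − 0.751. Then 4.57 x² + x − 8.069 = 0, giving x = 1.22 V (positive root), so V_GS = 1.97 V.
I_D = (V_DD − V_GS)/R = (8.82 − 1.97) / 1.2 = 5.7 mA.

V_GS = 1.97 V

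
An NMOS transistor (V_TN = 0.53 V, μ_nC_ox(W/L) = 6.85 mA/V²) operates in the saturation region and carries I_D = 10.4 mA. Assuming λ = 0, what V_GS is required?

V_GS = 2.27 V

In saturation I_D = ½ k_n (V_GS − V_TN)², so V_GS − V_TN = √(2 I_D / k_n) = √(2 × 10.4 / 6.85) = 1.74 V.
V_GS = 0.53 + 1.74 = 2.27 V.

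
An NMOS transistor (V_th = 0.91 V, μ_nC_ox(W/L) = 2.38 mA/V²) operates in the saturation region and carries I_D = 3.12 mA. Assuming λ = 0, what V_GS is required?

In saturation I_D = ½ k_n (V_GS − V_th)², so V_GS − V_th = √(2 I_D / k_n) = √(2 × 3.12 / 2.38) = 1.62 V.
V_GS = 0.91 + 1.62 = 2.53 V.

V_GS = 2.53 V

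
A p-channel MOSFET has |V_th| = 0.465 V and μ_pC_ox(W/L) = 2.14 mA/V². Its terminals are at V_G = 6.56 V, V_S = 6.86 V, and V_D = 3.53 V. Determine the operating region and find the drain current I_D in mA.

Cutoff; I_D = 0 mA

V_SG = V_S − V_G = 6.86 − 6.56 = 0.3 V; V_SD = V_S − V_D = 6.86 − 3.53 = 3.33 V.
V_SG = 0.3 V < |V_th| = 0.465 V, so the transistor is in cutoff.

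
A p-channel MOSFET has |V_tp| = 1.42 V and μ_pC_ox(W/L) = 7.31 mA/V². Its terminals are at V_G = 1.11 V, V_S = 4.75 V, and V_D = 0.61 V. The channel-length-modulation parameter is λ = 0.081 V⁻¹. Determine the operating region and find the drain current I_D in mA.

Saturation; I_D = 24.1 mA

V_SG = V_S − V_G = 4.75 − 1.11 = 3.64 V; V_SD = V_S − V_D = 4.75 − 0.61 = 4.14 V.
V_ov = V_SG − |V_tp| = 3.64 − 1.42 = 2.22 V.
Since V_SD = 4.14 V ≥ V_ov = 2.22 V, the device is in saturation.
I_D = ½ k_p V_ov² (1 + λ V_SD) = 0.5 × 7.31 × 2.22² × (1 + 0.081 × 4.14) = 24.1 mA.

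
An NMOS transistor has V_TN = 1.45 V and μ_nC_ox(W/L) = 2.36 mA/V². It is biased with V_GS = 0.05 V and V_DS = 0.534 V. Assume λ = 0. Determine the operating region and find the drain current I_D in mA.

Cutoff; I_D = 0 mA

V_GS = 0.05 V < V_TN = 1.45 V, so the transistor is in cutoff.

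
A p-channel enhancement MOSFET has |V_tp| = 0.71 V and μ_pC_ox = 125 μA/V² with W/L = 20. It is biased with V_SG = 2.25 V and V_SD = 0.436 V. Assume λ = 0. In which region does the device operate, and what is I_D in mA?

k_p = μ_pC_ox · (W/L) = 2.5 mA/V².
V_ov = V_SG − |V_tp| = 2.25 − 0.71 = 1.54 V.
Since V_SD = 0.436 V < V_ov = 1.54 V, the device is in the triode region.
I_D = k_p [V_ov · V_SD − ½ V_SD²] = 2.5 × [1.54 × 0.436 − 0.5 × 0.436²] = 1.44 mA.

Triode; I_D = 1.44 mA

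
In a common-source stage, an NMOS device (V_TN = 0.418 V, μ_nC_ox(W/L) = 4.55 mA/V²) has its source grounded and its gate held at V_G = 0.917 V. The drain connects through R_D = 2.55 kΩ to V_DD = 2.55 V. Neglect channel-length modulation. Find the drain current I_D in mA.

V_GS = V_G = 0.917 V, so V_ov = 0.917 − 0.418 = 0.499 V.
Assume saturation: I_D = ½ k_n V_ov² = 0.5 × 4.55 × 0.499² = 0.566 mA, giving V_DS = V_DD − I_D R_D = 2.55 − 0.566 × 2.55 = 1.11 V.
V_DS = 1.11 V ≥ V_ov = 0.499 V, confirming saturation.

I_D = 0.566 mA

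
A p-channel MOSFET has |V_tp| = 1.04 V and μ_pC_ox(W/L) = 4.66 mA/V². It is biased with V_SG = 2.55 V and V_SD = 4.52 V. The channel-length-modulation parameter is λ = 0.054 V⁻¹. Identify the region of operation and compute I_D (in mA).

V_ov = V_SG − |V_tp| = 2.55 − 1.04 = 1.51 V.
Since V_SD = 4.52 V ≥ V_ov = 1.51 V, the device is in saturation.
I_D = ½ k_p V_ov² (1 + λ V_SD) = 0.5 × 4.66 × 1.51² × (1 + 0.054 × 4.52) = 6.61 mA.

Saturation; I_D = 6.61 mA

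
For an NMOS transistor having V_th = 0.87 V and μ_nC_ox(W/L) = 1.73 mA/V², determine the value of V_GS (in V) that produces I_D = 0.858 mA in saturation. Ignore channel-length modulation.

In saturation I_D = ½ k_n (V_GS − V_th)², so V_GS − V_th = √(2 I_D / k_n) = √(2 × 0.858 / 1.73) = 0.996 V.
V_GS = 0.87 + 0.996 = 1.87 V.

V_GS = 1.87 V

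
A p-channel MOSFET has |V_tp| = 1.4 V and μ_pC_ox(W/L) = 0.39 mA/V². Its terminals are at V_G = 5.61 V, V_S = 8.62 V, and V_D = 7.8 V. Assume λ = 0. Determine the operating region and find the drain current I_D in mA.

V_SG = V_S − V_G = 8.62 − 5.61 = 3.01 V; V_SD = V_S − V_D = 8.62 − 7.8 = 0.82 V.
V_ov = V_SG − |V_tp| = 3.01 − 1.4 = 1.61 V.
Since V_SD = 0.82 V < V_ov = 1.61 V, the device is in the triode region.
I_D = k_p [V_ov · V_SD − ½ V_SD²] = 0.39 × [1.61 × 0.82 − 0.5 × 0.82²] = 0.384 mA.

Triode; I_D = 0.384 mA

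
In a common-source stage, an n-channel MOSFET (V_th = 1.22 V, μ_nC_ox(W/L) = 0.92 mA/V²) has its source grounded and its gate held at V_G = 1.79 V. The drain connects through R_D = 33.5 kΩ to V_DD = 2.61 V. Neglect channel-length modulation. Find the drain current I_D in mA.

I_D = 0.0731 mA

V_GS = V_G = 1.79 V, so V_ov = 1.79 − 1.22 = 0.57 V.
Assume saturation: I_D = ½ k_n V_ov² = 0.5 × 0.92 × 0.57² = 0.149 mA, giving V_DS = V_DD − I_D R_D = 2.61 − 0.149 × 33.5 = -2.4 V.
But -2.4 V < V_ov = 0.57 V, so the device is actually in triode.
In triode I_D = k_n[V_ov V_DS − ½ V_DS²] and I_D = (V_DD − V_DS)/R_D. Equating: 15.4 V_DS² − 18.57 V_DS + 2.61 = 0, giving V_DS = 0.162 V (the root below V_ov).
I_D = (2.61 − 0.162) / 33.5 = 0.0731 mA.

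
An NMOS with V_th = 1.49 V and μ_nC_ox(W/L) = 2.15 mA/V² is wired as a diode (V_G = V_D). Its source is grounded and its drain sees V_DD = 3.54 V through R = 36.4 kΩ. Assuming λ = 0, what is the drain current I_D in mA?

I_D = 0.0504 mA

With gate tied to drain, V_GS = V_DS ≥ V_GS − V_th, so the device is in saturation.
KCL at the drain: ½ k_n (V_GS − V_th)² = (V_DD − V_GS)/R.
Let x = V_GS − 1.49. Then 39.1 x² + x − 2.05 = 0, giving x = 0.216 V (positive root), so V_GS = 1.71 V.
I_D = (V_DD − V_GS)/R = (3.54 − 1.71) / 36.4 = 0.0504 mA.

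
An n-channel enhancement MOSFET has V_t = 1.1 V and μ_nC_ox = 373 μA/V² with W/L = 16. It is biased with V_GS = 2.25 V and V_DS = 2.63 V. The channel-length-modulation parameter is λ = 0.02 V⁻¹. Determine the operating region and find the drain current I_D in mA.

Saturation; I_D = 4.15 mA

k_n = μ_nC_ox · (W/L) = 5.968 mA/V².
V_ov = V_GS − V_t = 2.25 − 1.1 = 1.15 V.
Since V_DS = 2.63 V ≥ V_ov = 1.15 V, the device is in saturation.
I_D = ½ k_n V_ov² (1 + λ V_DS) = 0.5 × 5.968 × 1.15² × (1 + 0.02 × 2.63) = 4.15 mA.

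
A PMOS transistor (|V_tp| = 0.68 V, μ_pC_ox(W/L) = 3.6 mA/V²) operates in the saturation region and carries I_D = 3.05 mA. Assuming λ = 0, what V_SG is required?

V_SG = 1.98 V

In saturation I_D = ½ k_p (V_SG − |V_tp|)², so V_SG − |V_tp| = √(2 I_D / k_p) = √(2 × 3.05 / 3.6) = 1.3 V.
V_SG = 0.68 + 1.3 = 1.98 V.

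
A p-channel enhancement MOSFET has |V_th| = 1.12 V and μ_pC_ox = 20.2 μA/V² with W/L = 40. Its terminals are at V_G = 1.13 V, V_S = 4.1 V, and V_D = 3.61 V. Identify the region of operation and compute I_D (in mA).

V_SG = V_S − V_G = 4.1 − 1.13 = 2.97 V; V_SD = V_S − V_D = 4.1 − 3.61 = 0.49 V.
k_p = μ_pC_ox · (W/L) = 0.808 mA/V².
V_ov = V_SG − |V_th| = 2.97 − 1.12 = 1.85 V.
Since V_SD = 0.49 V < V_ov = 1.85 V, the device is in the triode region.
I_D = k_p [V_ov · V_SD − ½ V_SD²] = 0.808 × [1.85 × 0.49 − 0.5 × 0.49²] = 0.635 mA.

Triode; I_D = 0.635 mA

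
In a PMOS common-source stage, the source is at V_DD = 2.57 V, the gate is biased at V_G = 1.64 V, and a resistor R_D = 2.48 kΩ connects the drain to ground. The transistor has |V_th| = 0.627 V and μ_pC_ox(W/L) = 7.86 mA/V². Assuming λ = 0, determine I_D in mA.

V_SG = V_DD − V_G = 2.57 − 1.64 = 0.93 V, so V_ov = 0.93 − 0.627 = 0.303 V.
Assume saturation: I_D = ½ k_p V_ov² = 0.5 × 7.86 × 0.303² = 0.361 mA, giving V_SD = V_DD − I_D R_D = 2.57 − 0.361 × 2.48 = 1.68 V.
V_SD = 1.68 V ≥ V_ov = 0.303 V, confirming saturation.

I_D = 0.361 mA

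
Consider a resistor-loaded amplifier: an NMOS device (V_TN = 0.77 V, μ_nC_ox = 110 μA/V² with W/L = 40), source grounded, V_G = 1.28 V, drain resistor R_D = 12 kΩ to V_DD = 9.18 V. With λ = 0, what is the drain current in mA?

V_GS = V_G = 1.28 V, so V_ov = 1.28 − 0.77 = 0.51 V.
k_n = μ_nC_ox · (W/L) = 4.4 mA/V².
Assume saturation: I_D = ½ k_n V_ov² = 0.5 × 4.4 × 0.51² = 0.572 mA, giving V_DS = V_DD − I_D R_D = 9.18 − 0.572 × 12 = 2.31 V.
V_DS = 2.31 V ≥ V_ov = 0.51 V, confirming saturation.

I_D = 0.572 mA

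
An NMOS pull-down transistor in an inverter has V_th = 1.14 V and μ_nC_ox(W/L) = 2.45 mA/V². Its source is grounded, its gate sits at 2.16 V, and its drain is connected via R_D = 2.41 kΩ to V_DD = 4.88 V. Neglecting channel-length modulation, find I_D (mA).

I_D = 1.27 mA

V_GS = V_G = 2.16 V, so V_ov = 2.16 − 1.14 = 1.02 V.
Assume saturation: I_D = ½ k_n V_ov² = 0.5 × 2.45 × 1.02² = 1.27 mA, giving V_DS = V_DD − I_D R_D = 4.88 − 1.27 × 2.41 = 1.81 V.
V_DS = 1.81 V ≥ V_ov = 1.02 V, confirming saturation.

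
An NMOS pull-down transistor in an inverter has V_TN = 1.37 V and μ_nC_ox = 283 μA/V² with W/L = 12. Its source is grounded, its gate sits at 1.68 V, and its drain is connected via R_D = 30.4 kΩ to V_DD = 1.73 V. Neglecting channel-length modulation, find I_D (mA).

I_D = 0.0550 mA

V_GS = V_G = 1.68 V, so V_ov = 1.68 − 1.37 = 0.31 V.
k_n = μ_nC_ox · (W/L) = 3.396 mA/V².
Assume saturation: I_D = ½ k_n V_ov² = 0.5 × 3.396 × 0.31² = 0.163 mA, giving V_DS = V_DD − I_D R_D = 1.73 − 0.163 × 30.4 = -3.23 V.
But -3.23 V < V_ov = 0.31 V, so the device is actually in triode.
In triode I_D = k_n[V_ov V_DS − ½ V_DS²] and I_D = (V_DD − V_DS)/R_D. Equating: 51.6 V_DS² − 33 V_DS + 1.73 = 0, giving V_DS = 0.0576 V (the root below V_ov).
I_D = (1.73 − 0.0576) / 30.4 = 0.055 mA.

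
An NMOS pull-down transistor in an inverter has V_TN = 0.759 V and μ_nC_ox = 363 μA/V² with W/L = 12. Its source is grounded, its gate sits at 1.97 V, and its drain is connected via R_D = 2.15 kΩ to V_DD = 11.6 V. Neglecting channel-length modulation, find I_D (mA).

I_D = 3.19 mA

V_GS = V_G = 1.97 V, so V_ov = 1.97 − 0.759 = 1.21 V.
k_n = μ_nC_ox · (W/L) = 4.356 mA/V².
Assume saturation: I_D = ½ k_n V_ov² = 0.5 × 4.356 × 1.21² = 3.19 mA, giving V_DS = V_DD − I_D R_D = 11.6 − 3.19 × 2.15 = 4.73 V.
V_DS = 4.73 V ≥ V_ov = 1.21 V, confirming saturation.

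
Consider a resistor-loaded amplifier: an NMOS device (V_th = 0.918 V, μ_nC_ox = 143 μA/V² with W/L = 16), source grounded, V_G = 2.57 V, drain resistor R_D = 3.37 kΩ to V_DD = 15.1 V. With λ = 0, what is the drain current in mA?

V_GS = V_G = 2.57 V, so V_ov = 2.57 − 0.918 = 1.65 V.
k_n = μ_nC_ox · (W/L) = 2.288 mA/V².
Assume saturation: I_D = ½ k_n V_ov² = 0.5 × 2.288 × 1.65² = 3.12 mA, giving V_DS = V_DD − I_D R_D = 15.1 − 3.12 × 3.37 = 4.58 V.
V_DS = 4.58 V ≥ V_ov = 1.65 V, confirming saturation.

I_D = 3.12 mA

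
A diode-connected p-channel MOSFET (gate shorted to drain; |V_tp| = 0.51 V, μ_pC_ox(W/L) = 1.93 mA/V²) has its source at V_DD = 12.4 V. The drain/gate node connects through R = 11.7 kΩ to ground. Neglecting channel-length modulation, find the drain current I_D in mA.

With gate tied to drain, V_SG = V_SD ≥ V_SG − |V_tp|, so the device is in saturation.
KCL at the drain: ½ k_p (V_SG − |V_tp|)² = (V_DD − V_SG)/R.
Let x = V_SG − 0.51. Then 11.3 x² + x − 11.89 = 0, giving x = 0.983 V (positive root), so V_SG = 1.49 V.
I_D = (V_DD − V_SG)/R = (12.4 − 1.49) / 11.7 = 0.932 mA.

I_D = 0.932 mA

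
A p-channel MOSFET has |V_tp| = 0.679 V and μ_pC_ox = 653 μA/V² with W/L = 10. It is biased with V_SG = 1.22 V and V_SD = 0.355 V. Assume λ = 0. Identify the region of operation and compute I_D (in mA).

k_p = μ_pC_ox · (W/L) = 6.53 mA/V².
V_ov = V_SG − |V_tp| = 1.22 − 0.679 = 0.541 V.
Since V_SD = 0.355 V < V_ov = 0.541 V, the device is in the triode region.
I_D = k_p [V_ov · V_SD − ½ V_SD²] = 6.53 × [0.541 × 0.355 − 0.5 × 0.355²] = 0.843 mA.

Triode; I_D = 0.843 mA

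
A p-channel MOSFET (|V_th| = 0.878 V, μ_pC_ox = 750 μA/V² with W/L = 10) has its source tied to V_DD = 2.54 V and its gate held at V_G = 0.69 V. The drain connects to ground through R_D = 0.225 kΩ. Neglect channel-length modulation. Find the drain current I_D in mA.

V_SG = V_DD − V_G = 2.54 − 0.69 = 1.85 V, so V_ov = 1.85 − 0.878 = 0.972 V.
k_p = μ_pC_ox · (W/L) = 7.5 mA/V².
Assume saturation: I_D = ½ k_p V_ov² = 0.5 × 7.5 × 0.972² = 3.54 mA, giving V_SD = V_DD − I_D R_D = 2.54 − 3.54 × 0.225 = 1.74 V.
V_SD = 1.74 V ≥ V_ov = 0.972 V, confirming saturation.

I_D = 3.54 mA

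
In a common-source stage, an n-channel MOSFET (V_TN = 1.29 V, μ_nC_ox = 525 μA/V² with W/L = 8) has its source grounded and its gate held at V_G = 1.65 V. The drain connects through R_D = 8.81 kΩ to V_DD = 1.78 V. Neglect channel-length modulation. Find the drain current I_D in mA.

V_GS = V_G = 1.65 V, so V_ov = 1.65 − 1.29 = 0.36 V.
k_n = μ_nC_ox · (W/L) = 4.2 mA/V².
Assume saturation: I_D = ½ k_n V_ov² = 0.5 × 4.2 × 0.36² = 0.272 mA, giving V_DS = V_DD − I_D R_D = 1.78 − 0.272 × 8.81 = -0.618 V.
But -0.618 V < V_ov = 0.36 V, so the device is actually in triode.
In triode I_D = k_n[V_ov V_DS − ½ V_DS²] and I_D = (V_DD − V_DS)/R_D. Equating: 18.5 V_DS² − 14.32 V_DS + 1.78 = 0, giving V_DS = 0.156 V (the root below V_ov).
I_D = (1.78 − 0.156) / 8.81 = 0.184 mA.

I_D = 0.184 mA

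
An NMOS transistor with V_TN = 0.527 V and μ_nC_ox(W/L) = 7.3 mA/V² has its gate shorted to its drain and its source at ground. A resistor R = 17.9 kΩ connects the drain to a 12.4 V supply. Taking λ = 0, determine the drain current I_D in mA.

I_D = 0.640 mA

With gate tied to drain, V_GS = V_DS ≥ V_GS − V_TN, so the device is in saturation.
KCL at the drain: ½ k_n (V_GS − V_TN)² = (V_DD − V_GS)/R.
Let x = V_GS − 0.527. Then 65.3 x² + x − 11.87 = 0, giving x = 0.419 V (positive root), so V_GS = 0.946 V.
I_D = (V_DD − V_GS)/R = (12.4 − 0.946) / 17.9 = 0.64 mA.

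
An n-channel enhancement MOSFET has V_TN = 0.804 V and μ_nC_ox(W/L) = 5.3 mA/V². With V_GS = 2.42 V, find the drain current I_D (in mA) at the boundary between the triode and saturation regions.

At the boundary V_DS = V_ov = V_GS − V_TN = 2.42 − 0.804 = 1.62 V.
I_D = ½ k_n V_ov² = 0.5 × 5.3 × 1.62² = 6.92 mA.

I_D = 6.92 mA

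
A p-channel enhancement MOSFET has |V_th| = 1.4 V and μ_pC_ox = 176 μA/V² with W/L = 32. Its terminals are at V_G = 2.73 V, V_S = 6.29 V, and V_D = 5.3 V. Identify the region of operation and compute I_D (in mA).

Triode; I_D = 9.28 mA

V_SG = V_S − V_G = 6.29 − 2.73 = 3.56 V; V_SD = V_S − V_D = 6.29 − 5.3 = 0.99 V.
k_p = μ_pC_ox · (W/L) = 5.632 mA/V².
V_ov = V_SG − |V_th| = 3.56 − 1.4 = 2.16 V.
Since V_SD = 0.99 V < V_ov = 2.16 V, the device is in the triode region.
I_D = k_p [V_ov · V_SD − ½ V_SD²] = 5.632 × [2.16 × 0.99 − 0.5 × 0.99²] = 9.28 mA.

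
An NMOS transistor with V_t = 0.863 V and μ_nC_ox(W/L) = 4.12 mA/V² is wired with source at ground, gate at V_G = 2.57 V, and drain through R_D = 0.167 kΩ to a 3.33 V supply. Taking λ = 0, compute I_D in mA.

I_D = 6.00 mA

V_GS = V_G = 2.57 V, so V_ov = 2.57 − 0.863 = 1.71 V.
Assume saturation: I_D = ½ k_n V_ov² = 0.5 × 4.12 × 1.71² = 6 mA, giving V_DS = V_DD − I_D R_D = 3.33 − 6 × 0.167 = 2.33 V.
V_DS = 2.33 V ≥ V_ov = 1.71 V, confirming saturation.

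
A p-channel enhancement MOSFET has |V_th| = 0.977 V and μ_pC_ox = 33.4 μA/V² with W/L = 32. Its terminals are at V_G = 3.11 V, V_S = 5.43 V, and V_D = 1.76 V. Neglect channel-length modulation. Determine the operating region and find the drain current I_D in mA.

V_SG = V_S − V_G = 5.43 − 3.11 = 2.32 V; V_SD = V_S − V_D = 5.43 − 1.76 = 3.67 V.
k_p = μ_pC_ox · (W/L) = 1.069 mA/V².
V_ov = V_SG − |V_th| = 2.32 − 0.977 = 1.34 V.
Since V_SD = 3.67 V ≥ V_ov = 1.34 V, the device is in saturation.
I_D = ½ k_p V_ov² = 0.5 × 1.069 × 1.34² = 0.964 mA.

Saturation; I_D = 0.964 mA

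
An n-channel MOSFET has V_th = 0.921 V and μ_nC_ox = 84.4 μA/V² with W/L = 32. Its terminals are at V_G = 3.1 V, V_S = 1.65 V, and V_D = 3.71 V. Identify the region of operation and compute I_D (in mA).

V_GS = V_G − V_S = 3.1 − 1.65 = 1.45 V; V_DS = V_D − V_S = 3.71 − 1.65 = 2.06 V.
k_n = μ_nC_ox · (W/L) = 2.701 mA/V².
V_ov = V_GS − V_th = 1.45 − 0.921 = 0.529 V.
Since V_DS = 2.06 V ≥ V_ov = 0.529 V, the device is in saturation.
I_D = ½ k_n V_ov² = 0.5 × 2.701 × 0.529² = 0.378 mA.

Saturation; I_D = 0.378 mA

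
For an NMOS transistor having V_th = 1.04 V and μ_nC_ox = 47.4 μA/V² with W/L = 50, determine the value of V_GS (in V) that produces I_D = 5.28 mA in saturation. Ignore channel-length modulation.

k_n = μ_nC_ox · (W/L) = 2.37 mA/V².
In saturation I_D = ½ k_n (V_GS − V_th)², so V_GS − V_th = √(2 I_D / k_n) = √(2 × 5.28 / 2.37) = 2.11 V.
V_GS = 1.04 + 2.11 = 3.15 V.

V_GS = 3.15 V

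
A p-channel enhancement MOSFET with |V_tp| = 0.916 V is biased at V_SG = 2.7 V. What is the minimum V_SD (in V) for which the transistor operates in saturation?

V_SD,sat = 1.78 V

The boundary between triode and saturation is V_SD = V_SG − |V_tp| = V_ov.
V_ov = 2.7 − 0.916 = 1.78 V.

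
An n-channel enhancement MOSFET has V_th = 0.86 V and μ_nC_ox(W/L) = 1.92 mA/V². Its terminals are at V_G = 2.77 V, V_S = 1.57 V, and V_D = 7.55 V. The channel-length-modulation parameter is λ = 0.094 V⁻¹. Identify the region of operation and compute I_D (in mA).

Saturation; I_D = 0.173 mA

V_GS = V_G − V_S = 2.77 − 1.57 = 1.2 V; V_DS = V_D − V_S = 7.55 − 1.57 = 5.98 V.
V_ov = V_GS − V_th = 1.2 − 0.86 = 0.34 V.
Since V_DS = 5.98 V ≥ V_ov = 0.34 V, the device is in saturation.
I_D = ½ k_n V_ov² (1 + λ V_DS) = 0.5 × 1.92 × 0.34² × (1 + 0.094 × 5.98) = 0.173 mA.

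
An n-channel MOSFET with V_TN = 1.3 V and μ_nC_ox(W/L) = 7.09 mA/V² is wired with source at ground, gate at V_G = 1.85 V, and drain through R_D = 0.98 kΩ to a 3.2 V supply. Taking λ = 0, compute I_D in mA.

V_GS = V_G = 1.85 V, so V_ov = 1.85 − 1.3 = 0.55 V.
Assume saturation: I_D = ½ k_n V_ov² = 0.5 × 7.09 × 0.55² = 1.07 mA, giving V_DS = V_DD − I_D R_D = 3.2 − 1.07 × 0.98 = 2.15 V.
V_DS = 2.15 V ≥ V_ov = 0.55 V, confirming saturation.

I_D = 1.07 mA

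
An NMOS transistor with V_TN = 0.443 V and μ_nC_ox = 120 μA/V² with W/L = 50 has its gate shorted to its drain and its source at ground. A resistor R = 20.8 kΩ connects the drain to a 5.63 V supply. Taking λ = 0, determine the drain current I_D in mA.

I_D = 0.236 mA

With gate tied to drain, V_GS = V_DS ≥ V_GS − V_TN, so the device is in saturation.
k_n = μ_nC_ox · (W/L) = 6 mA/V².
KCL at the drain: ½ k_n (V_GS − V_TN)² = (V_DD − V_GS)/R.
Let x = V_GS − 0.443. Then 62.4 x² + x − 5.187 = 0, giving x = 0.28 V (positive root), so V_GS = 0.723 V.
I_D = (V_DD − V_GS)/R = (5.63 − 0.723) / 20.8 = 0.236 mA.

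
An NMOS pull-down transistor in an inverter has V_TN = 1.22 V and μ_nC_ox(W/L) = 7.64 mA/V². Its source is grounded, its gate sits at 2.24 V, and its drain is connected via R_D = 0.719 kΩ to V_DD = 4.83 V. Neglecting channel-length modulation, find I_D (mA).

V_GS = V_G = 2.24 V, so V_ov = 2.24 − 1.22 = 1.02 V.
Assume saturation: I_D = ½ k_n V_ov² = 0.5 × 7.64 × 1.02² = 3.97 mA, giving V_DS = V_DD − I_D R_D = 4.83 − 3.97 × 0.719 = 1.97 V.
V_DS = 1.97 V ≥ V_ov = 1.02 V, confirming saturation.

I_D = 3.97 mA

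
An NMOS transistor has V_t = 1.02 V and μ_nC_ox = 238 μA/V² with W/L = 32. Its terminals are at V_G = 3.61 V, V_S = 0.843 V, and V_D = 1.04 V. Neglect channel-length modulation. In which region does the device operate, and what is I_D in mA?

V_GS = V_G − V_S = 3.61 − 0.843 = 2.77 V; V_DS = V_D − V_S = 1.04 − 0.843 = 0.197 V.
k_n = μ_nC_ox · (W/L) = 7.616 mA/V².
V_ov = V_GS − V_t = 2.77 − 1.02 = 1.75 V.
Since V_DS = 0.197 V < V_ov = 1.75 V, the device is in the triode region.
I_D = k_n [V_ov · V_DS − ½ V_DS²] = 7.616 × [1.75 × 0.197 − 0.5 × 0.197²] = 2.47 mA.

Triode; I_D = 2.47 mA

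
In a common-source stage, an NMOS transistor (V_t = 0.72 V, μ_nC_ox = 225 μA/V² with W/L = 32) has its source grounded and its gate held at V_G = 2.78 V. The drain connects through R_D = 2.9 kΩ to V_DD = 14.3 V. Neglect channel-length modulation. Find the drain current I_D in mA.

V_GS = V_G = 2.78 V, so V_ov = 2.78 − 0.72 = 2.06 V.
k_n = μ_nC_ox · (W/L) = 7.2 mA/V².
Assume saturation: I_D = ½ k_n V_ov² = 0.5 × 7.2 × 2.06² = 15.3 mA, giving V_DS = V_DD − I_D R_D = 14.3 − 15.3 × 2.9 = -30 V.
But -30 V < V_ov = 2.06 V, so the device is actually in triode.
In triode I_D = k_n[V_ov V_DS − ½ V_DS²] and I_D = (V_DD − V_DS)/R_D. Equating: 10.4 V_DS² − 44.01 V_DS + 14.3 = 0, giving V_DS = 0.355 V (the root below V_ov).
I_D = (14.3 − 0.355) / 2.9 = 4.81 mA.

I_D = 4.81 mA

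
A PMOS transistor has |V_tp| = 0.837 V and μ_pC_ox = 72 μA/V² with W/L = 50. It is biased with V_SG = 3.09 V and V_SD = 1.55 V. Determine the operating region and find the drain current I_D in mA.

k_p = μ_pC_ox · (W/L) = 3.6 mA/V².
V_ov = V_SG − |V_tp| = 3.09 − 0.837 = 2.25 V.
Since V_SD = 1.55 V < V_ov = 2.25 V, the device is in the triode region.
I_D = k_p [V_ov · V_SD − ½ V_SD²] = 3.6 × [2.25 × 1.55 − 0.5 × 1.55²] = 8.25 mA.

Triode; I_D = 8.25 mA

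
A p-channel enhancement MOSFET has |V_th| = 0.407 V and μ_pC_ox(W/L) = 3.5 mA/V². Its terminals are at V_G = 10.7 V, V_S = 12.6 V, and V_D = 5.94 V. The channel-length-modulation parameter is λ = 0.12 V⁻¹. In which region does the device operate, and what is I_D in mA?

V_SG = V_S − V_G = 12.6 − 10.7 = 1.9 V; V_SD = V_S − V_D = 12.6 − 5.94 = 6.66 V.
V_ov = V_SG − |V_th| = 1.9 − 0.407 = 1.49 V.
Since V_SD = 6.66 V ≥ V_ov = 1.49 V, the device is in saturation.
I_D = ½ k_p V_ov² (1 + λ V_SD) = 0.5 × 3.5 × 1.49² × (1 + 0.12 × 6.66) = 7.02 mA.

Saturation; I_D = 7.02 mA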